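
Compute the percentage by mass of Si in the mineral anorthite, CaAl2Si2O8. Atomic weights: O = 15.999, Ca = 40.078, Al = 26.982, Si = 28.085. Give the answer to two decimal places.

20.19 weight percent

M(CaAl2Si2O8) = 278.204 g/mol.
Si contributes 2 × 28.085 = 56.170 g per mole.
56.170/278.204 = 0.2019 → 20.19%.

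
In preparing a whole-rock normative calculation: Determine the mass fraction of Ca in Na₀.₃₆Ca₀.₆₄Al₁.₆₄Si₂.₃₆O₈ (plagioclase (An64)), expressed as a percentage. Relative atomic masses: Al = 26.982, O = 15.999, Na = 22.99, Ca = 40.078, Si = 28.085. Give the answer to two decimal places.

M(Na₀.₃₆Ca₀.₆₄Al₁.₆₄Si₂.₃₆O₈) = 272.449 g/mol.
Ca contributes 0.64 × 40.078 = 25.650 g per mole.
25.650/272.449 = 0.0941 → 9.41%.

9.41 weight percent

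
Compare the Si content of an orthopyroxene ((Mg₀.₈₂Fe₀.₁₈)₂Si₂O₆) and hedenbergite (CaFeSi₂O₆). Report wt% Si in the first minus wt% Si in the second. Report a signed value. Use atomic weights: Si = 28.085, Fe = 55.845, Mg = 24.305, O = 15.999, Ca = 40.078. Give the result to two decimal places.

3.84 percentage points

Si in (Mg₀.₈₂Fe₀.₁₈)₂Si₂O₆: molar mass 212.128 g/mol; 2×28.085 = 56.170 g → 26.48 wt%.
Si in CaFeSi₂O₆: molar mass 248.087 g/mol; 2×28.085 = 56.170 g → 22.64 wt%.
Difference = 26.48 − 22.64 = 3.84 percentage points.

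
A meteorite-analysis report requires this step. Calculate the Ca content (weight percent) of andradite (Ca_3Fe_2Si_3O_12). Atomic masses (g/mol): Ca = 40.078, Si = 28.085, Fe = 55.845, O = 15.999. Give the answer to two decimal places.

M(Ca_3Fe_2Si_3O_12) = 508.167 g/mol.
Ca contributes 3 × 40.078 = 120.234 g per mole.
120.234/508.167 = 0.2366 → 23.66%.

23.66 weight percent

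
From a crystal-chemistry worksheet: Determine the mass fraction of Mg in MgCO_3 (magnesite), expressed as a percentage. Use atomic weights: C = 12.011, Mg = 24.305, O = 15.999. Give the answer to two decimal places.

28.83 weight percent

Molar mass of MgCO_3: 1×24.305 + 1×12.011 + 3×15.999 = 84.313 g/mol.
Mass of Mg per formula unit: 1 × 24.305 = 24.305 g.
Weight fraction Mg = 24.305 / 84.313 = 0.2883.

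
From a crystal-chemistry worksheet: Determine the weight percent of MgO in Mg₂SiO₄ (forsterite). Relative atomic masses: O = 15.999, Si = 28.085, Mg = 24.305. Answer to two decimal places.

57.29 wt%

Formula mass = 140.691 g/mol.
2 Mg → 2.0000 mol MgO per formula unit; M(MgO) = 40.304, so MgO mass = 80.608 g.
80.608/140.691 × 100 = 57.29 wt%.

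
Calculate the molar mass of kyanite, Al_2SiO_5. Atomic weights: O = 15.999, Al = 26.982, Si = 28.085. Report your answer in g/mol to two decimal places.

162.04 g/mol

M = 2×26.982 + 1×28.085 + 5×15.999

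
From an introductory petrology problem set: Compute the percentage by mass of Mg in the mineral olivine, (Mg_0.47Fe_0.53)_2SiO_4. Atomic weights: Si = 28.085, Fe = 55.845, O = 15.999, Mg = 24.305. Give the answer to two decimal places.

Molar mass of (Mg_0.47Fe_0.53)_2SiO_4: 0.94×24.305 + 1.06×55.845 + 1×28.085 + 4×15.999 = 174.123 g/mol.
Mass of Mg per formula unit: 0.94 × 24.305 = 22.847 g.
Weight fraction Mg = 22.847 / 174.123 = 0.1312.

13.12 weight percent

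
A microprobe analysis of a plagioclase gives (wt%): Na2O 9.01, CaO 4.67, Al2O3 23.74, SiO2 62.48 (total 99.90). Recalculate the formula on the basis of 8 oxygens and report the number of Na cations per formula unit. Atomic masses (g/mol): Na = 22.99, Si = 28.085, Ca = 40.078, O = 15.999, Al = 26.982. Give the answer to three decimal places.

0.774 Na apfu

Na2O: 9.01/61.979 = 0.14537 mol → 0.29074 mol Na, 0.14537 mol O.
CaO: 4.67/56.077 = 0.08328 mol → 0.08328 mol Ca, 0.08328 mol O.
Al2O3: 23.74/101.961 = 0.23283 mol → 0.46566 mol Al, 0.69849 mol O.
SiO2: 62.48/60.083 = 1.03989 mol → 1.03989 mol Si, 2.07978 mol O.
Total oxygen = 3.00692 mol. Normalization factor = 8/3.00692 = 2.66053.
Na per 8 O = 0.29074 × 2.66053 = 0.774.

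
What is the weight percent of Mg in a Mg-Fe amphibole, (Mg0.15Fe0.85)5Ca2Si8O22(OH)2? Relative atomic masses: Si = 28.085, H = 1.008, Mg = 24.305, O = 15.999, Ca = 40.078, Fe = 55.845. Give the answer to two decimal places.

1.93 weight percent

Formula mass = 0.75*24.305 + 4.25*55.845 + 2*40.078 + 8*28.085 + 24*15.999 + 2*1.008 = 946.398 g/mol, of which 18.229 g is Mg.
So Mg makes up 18.229/946.398 = 0.0193 of the mass, i.e. 1.93%.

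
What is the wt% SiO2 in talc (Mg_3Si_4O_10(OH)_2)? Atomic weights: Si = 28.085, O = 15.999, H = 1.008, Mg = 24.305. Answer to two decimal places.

Molar mass of Mg_3Si_4O_10(OH)_2 = 3*24.305 + 4*28.085 + 12*15.999 + 2*1.008 = 379.259 g/mol.
Each formula unit contains 4 Si, equivalent to 4/1 = 4.0000 mol SiO2.
M(SiO2) = 1×28.085 + 2×15.999 = 60.083 g/mol.
Mass of SiO2 per formula unit = 4.0000 × 60.083 = 240.332 g.
SiO2 wt% = 240.332 / 379.259 × 100 = 63.37%.

63.37 wt%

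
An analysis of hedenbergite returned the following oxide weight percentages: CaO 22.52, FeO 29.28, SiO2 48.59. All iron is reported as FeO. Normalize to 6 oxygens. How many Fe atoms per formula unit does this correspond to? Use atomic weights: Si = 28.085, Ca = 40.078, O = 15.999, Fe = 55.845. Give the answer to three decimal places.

22.52 wt% CaO ÷ 56.077 g/mol = 0.40159 mol, giving 0.40159 Ca and 0.40159 O.
29.28 wt% FeO ÷ 71.844 g/mol = 0.40755 mol, giving 0.40755 Fe and 0.40755 O.
48.59 wt% SiO2 ÷ 60.083 g/mol = 0.80871 mol, giving 0.80871 Si and 1.61742 O.
Oxygen sums to 2.42656; scaling by 6/2.42656 = 2.47264 puts the formula on 6 O.
Fe: 0.40755 × 2.47264 = 1.008 atoms per formula unit.

1.008 Fe apfu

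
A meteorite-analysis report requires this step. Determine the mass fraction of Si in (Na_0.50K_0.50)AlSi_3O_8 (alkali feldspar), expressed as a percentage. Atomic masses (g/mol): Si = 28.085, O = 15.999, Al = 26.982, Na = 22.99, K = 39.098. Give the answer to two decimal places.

31.17 wt%

Molar mass of (Na_0.50K_0.50)AlSi_3O_8: 0.50*22.99 + 0.50*39.098 + 1*26.982 + 3*28.085 + 8*15.999 = 270.273 g/mol.
Mass of Si per formula unit: 3 × 28.085 = 84.255 g.
Weight fraction Si = 84.255 / 270.273 = 0.3117.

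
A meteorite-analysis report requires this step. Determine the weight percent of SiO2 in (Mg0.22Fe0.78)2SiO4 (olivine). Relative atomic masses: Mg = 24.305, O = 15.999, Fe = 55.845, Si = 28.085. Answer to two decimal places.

31.64 wt%

Molar mass of (Mg0.22Fe0.78)2SiO4 = 0.44*24.305 + 1.56*55.845 + 1*28.085 + 4*15.999 = 189.893 g/mol.
Each formula unit contains 1 Si, equivalent to 1/1 = 1.0000 mol SiO2.
M(SiO2) = 1×28.085 + 2×15.999 = 60.083 g/mol.
Mass of SiO2 per formula unit = 1.0000 × 60.083 = 60.083 g.
SiO2 wt% = 60.083 / 189.893 × 100 = 31.64%.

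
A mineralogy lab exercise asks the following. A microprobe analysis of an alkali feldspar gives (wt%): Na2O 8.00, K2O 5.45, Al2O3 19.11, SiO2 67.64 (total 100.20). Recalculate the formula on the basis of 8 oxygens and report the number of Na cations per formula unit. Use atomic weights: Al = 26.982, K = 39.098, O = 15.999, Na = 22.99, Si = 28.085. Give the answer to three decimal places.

0.688 Na apfu

Na2O: 8.00/61.979 = 0.12908 mol → 0.25816 mol Na, 0.12908 mol O.
K2O: 5.45/94.195 = 0.05786 mol → 0.11572 mol K, 0.05786 mol O.
Al2O3: 19.11/101.961 = 0.18742 mol → 0.37484 mol Al, 0.56226 mol O.
SiO2: 67.64/60.083 = 1.12578 mol → 1.12578 mol Si, 2.25156 mol O.
Total oxygen = 3.00076 mol. Normalization factor = 8/3.00076 = 2.66599.
Na per 8 O = 0.25816 × 2.66599 = 0.688.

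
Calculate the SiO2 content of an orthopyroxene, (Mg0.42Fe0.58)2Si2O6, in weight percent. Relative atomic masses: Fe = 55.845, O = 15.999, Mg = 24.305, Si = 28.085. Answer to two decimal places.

Formula mass = 237.360 g/mol.
2 Si → 2.0000 mol SiO2 per formula unit; M(SiO2) = 60.083, so SiO2 mass = 120.166 g.
120.166/237.360 × 100 = 50.63 wt%.

50.63 wt%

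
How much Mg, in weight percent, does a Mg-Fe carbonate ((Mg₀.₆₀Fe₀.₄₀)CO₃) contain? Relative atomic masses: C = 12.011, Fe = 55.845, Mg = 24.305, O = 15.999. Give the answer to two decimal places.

Molar mass of (Mg₀.₆₀Fe₀.₄₀)CO₃: 0.60·24.305 + 0.40·55.845 + 1·12.011 + 3·15.999 = 96.929 g/mol.
Mass of Mg per formula unit: 0.60 × 24.305 = 14.583 g.
Weight fraction Mg = 14.583 / 96.929 = 0.1505.

15.05 weight percent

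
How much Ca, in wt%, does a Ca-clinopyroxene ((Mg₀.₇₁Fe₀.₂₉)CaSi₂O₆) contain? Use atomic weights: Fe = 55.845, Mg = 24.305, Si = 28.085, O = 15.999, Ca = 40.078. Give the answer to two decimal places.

17.76 wt%

M((Mg₀.₇₁Fe₀.₂₉)CaSi₂O₆) = 225.694 g/mol.
Ca contributes 1 × 40.078 = 40.078 g per mole.
40.078/225.694 = 0.1776 → 17.76%.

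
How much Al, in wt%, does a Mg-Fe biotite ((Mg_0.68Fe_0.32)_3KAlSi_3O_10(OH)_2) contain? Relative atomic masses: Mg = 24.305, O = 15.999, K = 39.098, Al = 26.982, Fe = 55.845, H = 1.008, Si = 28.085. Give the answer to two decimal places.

6.03 wt%

Molar mass of (Mg_0.68Fe_0.32)_3KAlSi_3O_10(OH)_2: 2.04×24.305 + 0.96×55.845 + 1×39.098 + 1×26.982 + 3×28.085 + 12×15.999 + 2×1.008 = 447.532 g/mol.
Mass of Al per formula unit: 1 × 26.982 = 26.982 g.
Weight fraction Al = 26.982 / 447.532 = 0.0603.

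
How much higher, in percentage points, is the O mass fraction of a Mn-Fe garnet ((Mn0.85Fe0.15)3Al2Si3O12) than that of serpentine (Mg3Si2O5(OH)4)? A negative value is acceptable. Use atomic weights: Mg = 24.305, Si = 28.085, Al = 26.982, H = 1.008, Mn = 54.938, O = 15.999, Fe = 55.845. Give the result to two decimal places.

-13.21 percentage points

First mineral: 191.988 g O in 495.429 g formula = 38.75 wt% O.
Second mineral: 143.991 g O in 277.108 g formula = 51.96 wt% O.
38.75% − 51.96% gives a difference of -13.21 percentage points.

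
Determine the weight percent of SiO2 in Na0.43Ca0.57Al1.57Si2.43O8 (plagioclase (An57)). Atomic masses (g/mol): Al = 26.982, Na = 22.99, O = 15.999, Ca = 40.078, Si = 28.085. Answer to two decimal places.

Molar mass of Na0.43Ca0.57Al1.57Si2.43O8 = 0.43*22.99 + 0.57*40.078 + 1.57*26.982 + 2.43*28.085 + 8*15.999 = 271.330 g/mol.
Each formula unit contains 2.43 Si, equivalent to 2.43/1 = 2.4300 mol SiO2.
M(SiO2) = 1×28.085 + 2×15.999 = 60.083 g/mol.
Mass of SiO2 per formula unit = 2.4300 × 60.083 = 146.002 g.
SiO2 wt% = 146.002 / 271.330 × 100 = 53.81%.

53.81 wt%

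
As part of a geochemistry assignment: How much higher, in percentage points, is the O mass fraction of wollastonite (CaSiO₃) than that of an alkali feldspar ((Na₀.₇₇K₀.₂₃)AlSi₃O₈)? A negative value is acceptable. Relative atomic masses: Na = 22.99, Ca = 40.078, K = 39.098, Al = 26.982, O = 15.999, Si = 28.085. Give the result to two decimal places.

First mineral: 47.997 g O in 116.160 g formula = 41.32 wt% O.
Second mineral: 127.992 g O in 265.924 g formula = 48.13 wt% O.
41.32% − 48.13% gives a difference of -6.81 percentage points.

-6.81 percentage points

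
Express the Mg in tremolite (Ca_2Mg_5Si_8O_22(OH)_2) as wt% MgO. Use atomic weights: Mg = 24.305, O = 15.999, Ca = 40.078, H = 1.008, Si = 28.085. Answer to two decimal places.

24.81 wt%

Formula mass = 812.353 g/mol.
5 Mg → 5.0000 mol MgO per formula unit; M(MgO) = 40.304, so MgO mass = 201.520 g.
201.520/812.353 × 100 = 24.81 wt%.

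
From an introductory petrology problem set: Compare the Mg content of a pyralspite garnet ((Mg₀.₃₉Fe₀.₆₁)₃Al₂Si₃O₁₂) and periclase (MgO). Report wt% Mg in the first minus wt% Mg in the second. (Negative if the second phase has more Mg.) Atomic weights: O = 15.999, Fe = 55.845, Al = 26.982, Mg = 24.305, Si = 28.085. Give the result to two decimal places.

Mg in (Mg₀.₃₉Fe₀.₆₁)₃Al₂Si₃O₁₂: molar mass 460.840 g/mol; 1.17×24.305 = 28.437 g → 6.17 wt%.
Mg in MgO: molar mass 40.304 g/mol; 1×24.305 = 24.305 g → 60.30 wt%.
Difference = 6.17 − 60.30 = -54.13 percentage points.

-54.13 percentage points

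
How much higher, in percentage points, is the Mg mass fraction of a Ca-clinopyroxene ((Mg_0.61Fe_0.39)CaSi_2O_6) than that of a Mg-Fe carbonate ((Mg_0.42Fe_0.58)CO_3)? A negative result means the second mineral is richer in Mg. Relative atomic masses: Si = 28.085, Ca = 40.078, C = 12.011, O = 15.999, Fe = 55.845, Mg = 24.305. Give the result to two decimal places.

M((Mg_0.61Fe_0.39)CaSi_2O_6) = 228.848 g/mol, so wt% Mg = 14.826/228.848 × 100 = 6.48%.
M((Mg_0.42Fe_0.58)CO_3) = 102.606 g/mol, so wt% Mg = 10.208/102.606 × 100 = 9.95%.
6.48 − 9.95 = -3.47 pp.

-3.47 percentage points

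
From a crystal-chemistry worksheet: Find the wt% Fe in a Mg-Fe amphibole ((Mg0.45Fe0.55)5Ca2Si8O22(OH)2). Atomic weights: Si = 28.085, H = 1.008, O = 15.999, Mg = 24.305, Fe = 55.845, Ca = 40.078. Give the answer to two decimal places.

17.08 wt%

Molar mass of (Mg0.45Fe0.55)5Ca2Si8O22(OH)2: 2.25·24.305 + 2.75·55.845 + 2·40.078 + 8·28.085 + 24·15.999 + 2·1.008 = 899.088 g/mol.
Mass of Fe per formula unit: 2.75 × 55.845 = 153.574 g.
Weight fraction Fe = 153.574 / 899.088 = 0.1708.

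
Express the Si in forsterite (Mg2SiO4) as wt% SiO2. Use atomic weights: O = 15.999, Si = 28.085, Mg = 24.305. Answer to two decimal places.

42.71 wt%

M(Mg2SiO4) = 140.691 g/mol; M(SiO2) = 60.083 g/mol.
Moles SiO2 per formula unit = 1 Si ÷ 1 = 1.0000.
SiO2 fraction = (1.0000 × 60.083) / 140.691 = 60.083/140.691 = 0.4271.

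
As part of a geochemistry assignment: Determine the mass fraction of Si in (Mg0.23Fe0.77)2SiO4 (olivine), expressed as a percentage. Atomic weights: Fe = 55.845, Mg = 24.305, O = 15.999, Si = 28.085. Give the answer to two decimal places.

Formula mass = 0.46·24.305 + 1.54·55.845 + 1·28.085 + 4·15.999 = 189.263 g/mol, of which 28.085 g is Si.
So Si makes up 28.085/189.263 = 0.1484 of the mass, i.e. 14.84%.

14.84 weight percent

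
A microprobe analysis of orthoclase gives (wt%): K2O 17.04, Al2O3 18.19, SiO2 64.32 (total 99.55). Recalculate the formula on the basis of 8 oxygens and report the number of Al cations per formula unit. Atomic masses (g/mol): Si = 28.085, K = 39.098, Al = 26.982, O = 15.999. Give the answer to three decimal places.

0.999 Al apfu

K2O: 17.04/94.195 = 0.18090 mol → 0.36180 mol K, 0.18090 mol O.
Al2O3: 18.19/101.961 = 0.17840 mol → 0.35680 mol Al, 0.53520 mol O.
SiO2: 64.32/60.083 = 1.07052 mol → 1.07052 mol Si, 2.14104 mol O.
Total oxygen = 2.85714 mol. Normalization factor = 8/2.85714 = 2.80000.
Al per 8 O = 0.35680 × 2.80000 = 0.999.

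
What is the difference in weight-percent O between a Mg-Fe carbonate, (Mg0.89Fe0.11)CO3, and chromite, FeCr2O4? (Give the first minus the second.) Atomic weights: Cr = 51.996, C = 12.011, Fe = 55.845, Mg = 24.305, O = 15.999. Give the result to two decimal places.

First mineral: 47.997 g O in 87.782 g formula = 54.68 wt% O.
Second mineral: 63.996 g O in 223.833 g formula = 28.59 wt% O.
54.68% − 28.59% gives a difference of 26.09 percentage points.

26.09 percentage points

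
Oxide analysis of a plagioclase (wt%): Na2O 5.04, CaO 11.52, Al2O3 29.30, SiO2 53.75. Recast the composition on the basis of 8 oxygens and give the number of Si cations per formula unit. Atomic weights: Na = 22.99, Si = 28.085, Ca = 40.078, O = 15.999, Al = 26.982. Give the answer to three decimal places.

5.04 wt% Na2O ÷ 61.979 g/mol = 0.08132 mol, giving 0.16264 Na and 0.08132 O.
11.52 wt% CaO ÷ 56.077 g/mol = 0.20543 mol, giving 0.20543 Ca and 0.20543 O.
29.30 wt% Al2O3 ÷ 101.961 g/mol = 0.28736 mol, giving 0.57472 Al and 0.86208 O.
53.75 wt% SiO2 ÷ 60.083 g/mol = 0.89460 mol, giving 0.89460 Si and 1.78920 O.
Oxygen sums to 2.93803; scaling by 8/2.93803 = 2.72291 puts the formula on 8 O.
Si: 0.89460 × 2.72291 = 2.436 atoms per formula unit.

2.436 Si apfu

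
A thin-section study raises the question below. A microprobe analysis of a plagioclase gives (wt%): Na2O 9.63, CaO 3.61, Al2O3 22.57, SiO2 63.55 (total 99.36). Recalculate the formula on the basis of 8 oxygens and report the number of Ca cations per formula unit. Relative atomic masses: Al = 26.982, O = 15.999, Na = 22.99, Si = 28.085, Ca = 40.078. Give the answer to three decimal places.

0.172 Ca apfu

Na2O (M=61.979): mol = 0.15538; Na = 0.31076, O = 0.15538.
CaO (M=56.077): mol = 0.06438; Ca = 0.06438, O = 0.06438.
Al2O3 (M=101.961): mol = 0.22136; Al = 0.44272, O = 0.66408.
SiO2 (M=60.083): mol = 1.05770; Si = 1.05770, O = 2.11540.
ΣO = 2.99924; factor = 8/ΣO = 2.66734.
Ca apfu = 0.06438 × 2.66734 = 0.172.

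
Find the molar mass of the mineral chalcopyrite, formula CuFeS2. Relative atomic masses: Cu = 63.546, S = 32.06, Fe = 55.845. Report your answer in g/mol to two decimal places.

183.51 g/mol

The formula mass is the sum 1·63.546 + 1·55.845 + 2·32.06.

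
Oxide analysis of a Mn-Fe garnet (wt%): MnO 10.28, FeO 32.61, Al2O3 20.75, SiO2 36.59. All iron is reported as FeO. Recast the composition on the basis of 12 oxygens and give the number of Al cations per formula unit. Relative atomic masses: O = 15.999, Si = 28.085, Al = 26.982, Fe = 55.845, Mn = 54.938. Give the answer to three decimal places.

2.012 Al apfu

MnO (M=70.937): mol = 0.14492; Mn = 0.14492, O = 0.14492.
FeO (M=71.844): mol = 0.45390; Fe = 0.45390, O = 0.45390.
Al2O3 (M=101.961): mol = 0.20351; Al = 0.40702, O = 0.61053.
SiO2 (M=60.083): mol = 0.60899; Si = 0.60899, O = 1.21798.
ΣO = 2.42733; factor = 12/ΣO = 4.94370.
Al apfu = 0.40702 × 4.94370 = 2.012.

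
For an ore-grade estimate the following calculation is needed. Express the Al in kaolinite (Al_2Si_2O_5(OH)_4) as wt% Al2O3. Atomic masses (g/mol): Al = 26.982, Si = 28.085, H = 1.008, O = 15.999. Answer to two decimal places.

M(Al_2Si_2O_5(OH)_4) = 258.157 g/mol; M(Al2O3) = 101.961 g/mol.
Moles Al2O3 per formula unit = 2 Al ÷ 2 = 1.0000.
Al2O3 fraction = (1.0000 × 101.961) / 258.157 = 101.961/258.157 = 0.3950.

39.50 wt%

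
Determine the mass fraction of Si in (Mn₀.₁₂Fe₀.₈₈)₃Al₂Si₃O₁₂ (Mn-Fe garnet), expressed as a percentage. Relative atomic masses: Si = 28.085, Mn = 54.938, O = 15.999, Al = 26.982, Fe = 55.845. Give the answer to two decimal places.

Formula mass = 0.36×54.938 + 2.64×55.845 + 2×26.982 + 3×28.085 + 12×15.999 = 497.415 g/mol, of which 84.255 g is Si.
So Si makes up 84.255/497.415 = 0.1694 of the mass, i.e. 16.94%.

16.94 wt%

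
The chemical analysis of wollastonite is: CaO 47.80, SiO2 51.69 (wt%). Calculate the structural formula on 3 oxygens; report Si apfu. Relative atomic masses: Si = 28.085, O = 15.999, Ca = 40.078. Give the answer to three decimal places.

1.003 Si apfu

47.80 wt% CaO ÷ 56.077 g/mol = 0.85240 mol, giving 0.85240 Ca and 0.85240 O.
51.69 wt% SiO2 ÷ 60.083 g/mol = 0.86031 mol, giving 0.86031 Si and 1.72062 O.
Oxygen sums to 2.57302; scaling by 3/2.57302 = 1.16595 puts the formula on 3 O.
Si: 0.86031 × 1.16595 = 1.003 atoms per formula unit.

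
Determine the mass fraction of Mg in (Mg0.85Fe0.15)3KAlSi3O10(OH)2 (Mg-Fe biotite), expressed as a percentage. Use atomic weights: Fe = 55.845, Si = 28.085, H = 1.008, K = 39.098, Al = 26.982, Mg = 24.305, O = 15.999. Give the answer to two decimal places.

Formula mass = 2.55*24.305 + 0.45*55.845 + 1*39.098 + 1*26.982 + 3*28.085 + 12*15.999 + 2*1.008 = 431.447 g/mol, of which 61.978 g is Mg.
So Mg makes up 61.978/431.447 = 0.1437 of the mass, i.e. 14.37%.

14.37 wt%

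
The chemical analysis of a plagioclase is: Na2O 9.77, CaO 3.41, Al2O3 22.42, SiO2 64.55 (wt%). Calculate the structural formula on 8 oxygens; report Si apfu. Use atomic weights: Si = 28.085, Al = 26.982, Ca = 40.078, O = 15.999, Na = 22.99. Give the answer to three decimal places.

2.840 Si apfu

9.77 wt% Na2O ÷ 61.979 g/mol = 0.15763 mol, giving 0.31526 Na and 0.15763 O.
3.41 wt% CaO ÷ 56.077 g/mol = 0.06081 mol, giving 0.06081 Ca and 0.06081 O.
22.42 wt% Al2O3 ÷ 101.961 g/mol = 0.21989 mol, giving 0.43978 Al and 0.65967 O.
64.55 wt% SiO2 ÷ 60.083 g/mol = 1.07435 mol, giving 1.07435 Si and 2.14870 O.
Oxygen sums to 3.02681; scaling by 8/3.02681 = 2.64305 puts the formula on 8 O.
Si: 1.07435 × 2.64305 = 2.840 atoms per formula unit.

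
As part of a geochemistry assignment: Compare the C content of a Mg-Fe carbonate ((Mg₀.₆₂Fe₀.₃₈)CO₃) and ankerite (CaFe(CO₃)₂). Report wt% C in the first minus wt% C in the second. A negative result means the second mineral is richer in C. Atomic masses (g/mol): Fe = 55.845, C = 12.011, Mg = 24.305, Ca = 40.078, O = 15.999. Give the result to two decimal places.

M((Mg₀.₆₂Fe₀.₃₈)CO₃) = 96.298 g/mol, so wt% C = 12.011/96.298 × 100 = 12.47%.
M(CaFe(CO₃)₂) = 215.939 g/mol, so wt% C = 24.022/215.939 × 100 = 11.12%.
12.47 − 11.12 = 1.35 pp.

1.35 percentage points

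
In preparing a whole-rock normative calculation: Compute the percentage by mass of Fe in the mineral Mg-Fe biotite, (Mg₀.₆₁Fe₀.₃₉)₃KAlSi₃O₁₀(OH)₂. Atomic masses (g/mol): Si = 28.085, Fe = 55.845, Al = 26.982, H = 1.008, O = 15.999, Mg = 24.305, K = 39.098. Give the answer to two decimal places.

Formula mass = 1.83×24.305 + 1.17×55.845 + 1×39.098 + 1×26.982 + 3×28.085 + 12×15.999 + 2×1.008 = 454.156 g/mol, of which 65.339 g is Fe.
So Fe makes up 65.339/454.156 = 0.1439 of the mass, i.e. 14.39%.

14.39 wt%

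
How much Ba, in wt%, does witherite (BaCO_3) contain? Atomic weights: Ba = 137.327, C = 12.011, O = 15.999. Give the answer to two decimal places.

Molar mass of BaCO_3: 1×137.327 + 1×12.011 + 3×15.999 = 197.335 g/mol.
Mass of Ba per formula unit: 1 × 137.327 = 137.327 g.
Weight fraction Ba = 137.327 / 197.335 = 0.6959.

69.59 wt%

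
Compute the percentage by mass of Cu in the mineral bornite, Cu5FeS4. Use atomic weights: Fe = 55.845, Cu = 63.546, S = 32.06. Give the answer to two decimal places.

63.32 wt%

M(Cu5FeS4) = 501.815 g/mol.
Cu contributes 5 × 63.546 = 317.730 g per mole.
317.730/501.815 = 0.6332 → 63.32%.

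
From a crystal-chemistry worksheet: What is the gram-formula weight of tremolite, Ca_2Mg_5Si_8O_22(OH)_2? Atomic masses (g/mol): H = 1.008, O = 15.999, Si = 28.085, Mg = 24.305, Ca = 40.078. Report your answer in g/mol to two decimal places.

812.35 g/mol

M = 2·40.078 + 5·24.305 + 8·28.085 + 24·15.999 + 2·1.008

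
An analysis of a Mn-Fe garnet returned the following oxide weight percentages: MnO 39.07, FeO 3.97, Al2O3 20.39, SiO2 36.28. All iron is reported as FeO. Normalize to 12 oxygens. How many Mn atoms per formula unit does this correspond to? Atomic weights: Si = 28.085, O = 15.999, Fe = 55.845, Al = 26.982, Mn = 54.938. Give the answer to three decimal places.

2.738 Mn apfu

MnO (M=70.937): mol = 0.55077; Mn = 0.55077, O = 0.55077.
FeO (M=71.844): mol = 0.05526; Fe = 0.05526, O = 0.05526.
Al2O3 (M=101.961): mol = 0.19998; Al = 0.39996, O = 0.59994.
SiO2 (M=60.083): mol = 0.60383; Si = 0.60383, O = 1.20766.
ΣO = 2.41363; factor = 12/ΣO = 4.97176.
Mn apfu = 0.55077 × 4.97176 = 2.738.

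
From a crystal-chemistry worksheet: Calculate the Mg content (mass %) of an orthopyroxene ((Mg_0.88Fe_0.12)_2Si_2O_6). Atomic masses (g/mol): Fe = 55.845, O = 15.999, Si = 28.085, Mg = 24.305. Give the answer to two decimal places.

M((Mg_0.88Fe_0.12)_2Si_2O_6) = 208.344 g/mol.
Mg contributes 1.76 × 24.305 = 42.777 g per mole.
42.777/208.344 = 0.2053 → 20.53%.

20.53 mass %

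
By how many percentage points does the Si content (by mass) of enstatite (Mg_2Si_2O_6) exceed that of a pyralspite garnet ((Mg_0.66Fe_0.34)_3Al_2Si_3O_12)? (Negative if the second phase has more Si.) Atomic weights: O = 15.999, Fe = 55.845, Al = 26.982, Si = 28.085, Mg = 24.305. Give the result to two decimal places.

M(Mg_2Si_2O_6) = 200.774 g/mol, so wt% Si = 56.170/200.774 × 100 = 27.98%.
M((Mg_0.66Fe_0.34)_3Al_2Si_3O_12) = 435.293 g/mol, so wt% Si = 84.255/435.293 × 100 = 19.36%.
27.98 − 19.36 = 8.62 pp.

8.62 percentage points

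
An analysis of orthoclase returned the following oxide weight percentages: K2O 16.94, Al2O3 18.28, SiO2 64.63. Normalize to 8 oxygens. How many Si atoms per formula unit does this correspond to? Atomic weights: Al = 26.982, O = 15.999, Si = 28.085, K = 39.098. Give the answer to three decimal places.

2.999 Si apfu

K2O (M=94.195): mol = 0.17984; K = 0.35968, O = 0.17984.
Al2O3 (M=101.961): mol = 0.17928; Al = 0.35856, O = 0.53784.
SiO2 (M=60.083): mol = 1.07568; Si = 1.07568, O = 2.15136.
ΣO = 2.86904; factor = 8/ΣO = 2.78839.
Si apfu = 1.07568 × 2.78839 = 2.999.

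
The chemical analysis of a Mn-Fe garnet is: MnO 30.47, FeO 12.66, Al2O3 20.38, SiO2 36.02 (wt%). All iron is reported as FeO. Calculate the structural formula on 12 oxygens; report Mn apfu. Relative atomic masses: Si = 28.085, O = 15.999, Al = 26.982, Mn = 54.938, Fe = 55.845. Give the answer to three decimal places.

2.144 Mn apfu

30.47 wt% MnO ÷ 70.937 g/mol = 0.42954 mol, giving 0.42954 Mn and 0.42954 O.
12.66 wt% FeO ÷ 71.844 g/mol = 0.17622 mol, giving 0.17622 Fe and 0.17622 O.
20.38 wt% Al2O3 ÷ 101.961 g/mol = 0.19988 mol, giving 0.39976 Al and 0.59964 O.
36.02 wt% SiO2 ÷ 60.083 g/mol = 0.59950 mol, giving 0.59950 Si and 1.19900 O.
Oxygen sums to 2.40440; scaling by 12/2.40440 = 4.99085 puts the formula on 12 O.
Mn: 0.42954 × 4.99085 = 2.144 atoms per formula unit.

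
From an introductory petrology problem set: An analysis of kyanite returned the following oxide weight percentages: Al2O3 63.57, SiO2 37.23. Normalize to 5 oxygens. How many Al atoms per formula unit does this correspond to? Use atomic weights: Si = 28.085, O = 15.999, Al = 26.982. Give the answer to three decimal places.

2.005 Al apfu

63.57 wt% Al2O3 ÷ 101.961 g/mol = 0.62347 mol, giving 1.24694 Al and 1.87041 O.
37.23 wt% SiO2 ÷ 60.083 g/mol = 0.61964 mol, giving 0.61964 Si and 1.23928 O.
Oxygen sums to 3.10969; scaling by 5/3.10969 = 1.60788 puts the formula on 5 O.
Al: 1.24694 × 1.60788 = 2.005 atoms per formula unit.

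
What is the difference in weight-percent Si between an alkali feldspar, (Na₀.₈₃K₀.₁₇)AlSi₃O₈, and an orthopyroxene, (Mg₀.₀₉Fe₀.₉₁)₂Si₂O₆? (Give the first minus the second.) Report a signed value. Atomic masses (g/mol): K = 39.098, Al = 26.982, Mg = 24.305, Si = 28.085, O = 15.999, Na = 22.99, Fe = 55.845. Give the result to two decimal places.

First mineral: 84.255 g Si in 264.957 g formula = 31.80 wt% Si.
Second mineral: 56.170 g Si in 258.177 g formula = 21.76 wt% Si.
31.80% − 21.76% gives a difference of 10.04 percentage points.

10.04 percentage points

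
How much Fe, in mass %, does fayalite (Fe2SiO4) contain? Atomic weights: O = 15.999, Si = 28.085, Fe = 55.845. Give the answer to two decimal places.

54.81 mass %

M(Fe2SiO4) = 203.771 g/mol.
Fe contributes 2 × 55.845 = 111.690 g per mole.
111.690/203.771 = 0.5481 → 54.81%.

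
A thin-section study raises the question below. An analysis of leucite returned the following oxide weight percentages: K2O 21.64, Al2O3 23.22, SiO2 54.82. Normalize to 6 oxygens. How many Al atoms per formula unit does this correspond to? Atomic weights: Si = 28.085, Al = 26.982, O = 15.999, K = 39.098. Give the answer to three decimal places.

0.998 Al apfu

K2O (M=94.195): mol = 0.22974; K = 0.45948, O = 0.22974.
Al2O3 (M=101.961): mol = 0.22773; Al = 0.45546, O = 0.68319.
SiO2 (M=60.083): mol = 0.91240; Si = 0.91240, O = 1.82480.
ΣO = 2.73773; factor = 6/ΣO = 2.19160.
Al apfu = 0.45546 × 2.19160 = 0.998.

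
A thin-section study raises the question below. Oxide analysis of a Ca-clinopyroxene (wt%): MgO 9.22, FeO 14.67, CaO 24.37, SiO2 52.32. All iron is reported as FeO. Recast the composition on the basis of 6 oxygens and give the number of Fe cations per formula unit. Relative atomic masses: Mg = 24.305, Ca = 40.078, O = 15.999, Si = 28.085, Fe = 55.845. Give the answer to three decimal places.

9.22 wt% MgO ÷ 40.304 g/mol = 0.22876 mol, giving 0.22876 Mg and 0.22876 O.
14.67 wt% FeO ÷ 71.844 g/mol = 0.20419 mol, giving 0.20419 Fe and 0.20419 O.
24.37 wt% CaO ÷ 56.077 g/mol = 0.43458 mol, giving 0.43458 Ca and 0.43458 O.
52.32 wt% SiO2 ÷ 60.083 g/mol = 0.87080 mol, giving 0.87080 Si and 1.74160 O.
Oxygen sums to 2.60913; scaling by 6/2.60913 = 2.29962 puts the formula on 6 O.
Fe: 0.20419 × 2.29962 = 0.470 atoms per formula unit.

0.470 Fe apfu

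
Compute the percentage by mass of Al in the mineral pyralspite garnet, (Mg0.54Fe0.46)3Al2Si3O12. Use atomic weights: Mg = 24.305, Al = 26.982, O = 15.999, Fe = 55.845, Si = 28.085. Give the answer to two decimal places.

12.08 mass %

M((Mg0.54Fe0.46)3Al2Si3O12) = 446.647 g/mol.
Al contributes 2 × 26.982 = 53.964 g per mole.
53.964/446.647 = 0.1208 → 12.08%.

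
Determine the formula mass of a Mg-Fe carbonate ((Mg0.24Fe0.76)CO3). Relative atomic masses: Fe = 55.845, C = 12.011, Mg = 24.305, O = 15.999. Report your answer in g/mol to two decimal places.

Mg: 0.24 × 24.305 = 5.8332
Fe: 0.76 × 55.845 = 42.4422
C: 1 × 12.011 = 12.0110
O: 3 × 15.999 = 47.9970
Summing the contributions gives the formula mass.

108.28 g/mol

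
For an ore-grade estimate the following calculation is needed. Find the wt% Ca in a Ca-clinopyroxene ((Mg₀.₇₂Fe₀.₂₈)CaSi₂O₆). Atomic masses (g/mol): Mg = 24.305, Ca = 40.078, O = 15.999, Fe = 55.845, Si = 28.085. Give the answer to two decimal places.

17.78 weight percent

Molar mass of (Mg₀.₇₂Fe₀.₂₈)CaSi₂O₆: 0.72*24.305 + 0.28*55.845 + 1*40.078 + 2*28.085 + 6*15.999 = 225.378 g/mol.
Mass of Ca per formula unit: 1 × 40.078 = 40.078 g.
Weight fraction Ca = 40.078 / 225.378 = 0.1778.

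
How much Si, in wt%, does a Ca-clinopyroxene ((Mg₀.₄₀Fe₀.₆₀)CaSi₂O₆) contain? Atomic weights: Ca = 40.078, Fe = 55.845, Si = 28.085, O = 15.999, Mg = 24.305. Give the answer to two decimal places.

23.85 wt%

Molar mass of (Mg₀.₄₀Fe₀.₆₀)CaSi₂O₆: 0.40·24.305 + 0.60·55.845 + 1·40.078 + 2·28.085 + 6·15.999 = 235.471 g/mol.
Mass of Si per formula unit: 2 × 28.085 = 56.170 g.
Weight fraction Si = 56.170 / 235.471 = 0.2385.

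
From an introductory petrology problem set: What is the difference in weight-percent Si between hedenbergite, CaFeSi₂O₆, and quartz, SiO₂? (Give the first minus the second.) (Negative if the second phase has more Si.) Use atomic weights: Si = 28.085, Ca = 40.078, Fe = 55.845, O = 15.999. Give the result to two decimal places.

-24.10 percentage points

M(CaFeSi₂O₆) = 248.087 g/mol, so wt% Si = 56.170/248.087 × 100 = 22.64%.
M(SiO₂) = 60.083 g/mol, so wt% Si = 28.085/60.083 × 100 = 46.74%.
22.64 − 46.74 = -24.10 pp.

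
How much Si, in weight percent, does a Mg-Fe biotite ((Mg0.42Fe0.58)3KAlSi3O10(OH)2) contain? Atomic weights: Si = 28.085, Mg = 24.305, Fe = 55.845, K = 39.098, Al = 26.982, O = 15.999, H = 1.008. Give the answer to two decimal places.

M((Mg0.42Fe0.58)3KAlSi3O10(OH)2) = 472.134 g/mol.
Si contributes 3 × 28.085 = 84.255 g per mole.
84.255/472.134 = 0.1785 → 17.85%.

17.85 weight percent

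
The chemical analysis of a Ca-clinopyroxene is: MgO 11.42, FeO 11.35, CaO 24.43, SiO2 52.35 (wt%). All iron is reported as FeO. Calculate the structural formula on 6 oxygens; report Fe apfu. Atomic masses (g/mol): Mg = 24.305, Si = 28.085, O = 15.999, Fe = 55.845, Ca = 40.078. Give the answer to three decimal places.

0.362 Fe apfu

MgO: 11.42/40.304 = 0.28335 mol → 0.28335 mol Mg, 0.28335 mol O.
FeO: 11.35/71.844 = 0.15798 mol → 0.15798 mol Fe, 0.15798 mol O.
CaO: 24.43/56.077 = 0.43565 mol → 0.43565 mol Ca, 0.43565 mol O.
SiO2: 52.35/60.083 = 0.87129 mol → 0.87129 mol Si, 1.74258 mol O.
Total oxygen = 2.61956 mol. Normalization factor = 6/2.61956 = 2.29046.
Fe per 6 O = 0.15798 × 2.29046 = 0.362.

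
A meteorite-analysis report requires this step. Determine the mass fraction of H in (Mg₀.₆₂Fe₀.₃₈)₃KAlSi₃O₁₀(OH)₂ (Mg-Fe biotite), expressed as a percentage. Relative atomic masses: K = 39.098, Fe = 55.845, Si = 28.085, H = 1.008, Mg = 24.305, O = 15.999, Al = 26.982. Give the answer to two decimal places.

Formula mass = 1.86*24.305 + 1.14*55.845 + 1*39.098 + 1*26.982 + 3*28.085 + 12*15.999 + 2*1.008 = 453.210 g/mol, of which 2.016 g is H.
So H makes up 2.016/453.210 = 0.0044 of the mass, i.e. 0.44%.

0.44 weight percent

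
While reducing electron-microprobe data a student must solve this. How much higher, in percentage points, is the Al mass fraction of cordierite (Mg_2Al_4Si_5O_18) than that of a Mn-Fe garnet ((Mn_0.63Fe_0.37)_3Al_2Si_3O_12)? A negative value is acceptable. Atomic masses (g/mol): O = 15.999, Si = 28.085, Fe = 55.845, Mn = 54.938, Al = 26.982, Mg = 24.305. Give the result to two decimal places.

M(Mg_2Al_4Si_5O_18) = 584.945 g/mol, so wt% Al = 107.928/584.945 × 100 = 18.45%.
M((Mn_0.63Fe_0.37)_3Al_2Si_3O_12) = 496.028 g/mol, so wt% Al = 53.964/496.028 × 100 = 10.88%.
18.45 − 10.88 = 7.57 pp.

7.57 percentage points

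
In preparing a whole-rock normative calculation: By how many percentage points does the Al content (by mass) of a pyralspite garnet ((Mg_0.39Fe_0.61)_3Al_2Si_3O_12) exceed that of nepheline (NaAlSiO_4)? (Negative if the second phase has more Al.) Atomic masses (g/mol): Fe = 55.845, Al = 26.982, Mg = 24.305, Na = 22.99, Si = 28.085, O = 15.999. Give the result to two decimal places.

M((Mg_0.39Fe_0.61)_3Al_2Si_3O_12) = 460.840 g/mol, so wt% Al = 53.964/460.840 × 100 = 11.71%.
M(NaAlSiO_4) = 142.053 g/mol, so wt% Al = 26.982/142.053 × 100 = 18.99%.
11.71 − 18.99 = -7.28 pp.

-7.28 percentage points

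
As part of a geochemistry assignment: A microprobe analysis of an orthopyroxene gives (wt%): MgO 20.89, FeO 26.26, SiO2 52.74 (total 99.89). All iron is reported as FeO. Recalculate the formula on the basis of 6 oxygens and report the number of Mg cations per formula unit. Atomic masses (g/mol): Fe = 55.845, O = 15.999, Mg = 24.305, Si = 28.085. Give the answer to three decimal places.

1.178 Mg apfu

MgO (M=40.304): mol = 0.51831; Mg = 0.51831, O = 0.51831.
FeO (M=71.844): mol = 0.36551; Fe = 0.36551, O = 0.36551.
SiO2 (M=60.083): mol = 0.87779; Si = 0.87779, O = 1.75558.
ΣO = 2.63940; factor = 6/ΣO = 2.27324.
Mg apfu = 0.51831 × 2.27324 = 1.178.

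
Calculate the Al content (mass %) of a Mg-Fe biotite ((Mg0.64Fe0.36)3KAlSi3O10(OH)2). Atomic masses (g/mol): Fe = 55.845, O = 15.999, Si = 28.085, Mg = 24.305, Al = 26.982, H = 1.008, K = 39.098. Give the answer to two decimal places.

Molar mass of (Mg0.64Fe0.36)3KAlSi3O10(OH)2: 1.92·24.305 + 1.08·55.845 + 1·39.098 + 1·26.982 + 3·28.085 + 12·15.999 + 2·1.008 = 451.317 g/mol.
Mass of Al per formula unit: 1 × 26.982 = 26.982 g.
Weight fraction Al = 26.982 / 451.317 = 0.0598.

5.98 mass %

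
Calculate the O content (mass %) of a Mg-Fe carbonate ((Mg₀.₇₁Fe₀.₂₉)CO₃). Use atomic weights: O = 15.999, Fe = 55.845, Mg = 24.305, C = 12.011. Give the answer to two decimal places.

Molar mass of (Mg₀.₇₁Fe₀.₂₉)CO₃: 0.71·24.305 + 0.29·55.845 + 1·12.011 + 3·15.999 = 93.460 g/mol.
Mass of O per formula unit: 3 × 15.999 = 47.997 g.
Weight fraction O = 47.997 / 93.460 = 0.5136.

51.36 mass %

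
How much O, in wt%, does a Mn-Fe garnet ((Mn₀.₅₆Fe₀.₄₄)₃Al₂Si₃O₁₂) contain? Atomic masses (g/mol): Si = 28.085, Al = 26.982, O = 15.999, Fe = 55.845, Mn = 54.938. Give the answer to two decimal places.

Molar mass of (Mn₀.₅₆Fe₀.₄₄)₃Al₂Si₃O₁₂: 1.68×54.938 + 1.32×55.845 + 2×26.982 + 3×28.085 + 12×15.999 = 496.218 g/mol.
Mass of O per formula unit: 12 × 15.999 = 191.988 g.
Weight fraction O = 191.988 / 496.218 = 0.3869.

38.69 wt%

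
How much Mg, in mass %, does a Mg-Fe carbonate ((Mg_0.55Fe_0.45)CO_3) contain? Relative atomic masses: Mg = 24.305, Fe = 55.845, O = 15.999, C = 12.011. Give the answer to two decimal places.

M((Mg_0.55Fe_0.45)CO_3) = 98.506 g/mol.
Mg contributes 0.55 × 24.305 = 13.368 g per mole.
13.368/98.506 = 0.1357 → 13.57%.

13.57 mass %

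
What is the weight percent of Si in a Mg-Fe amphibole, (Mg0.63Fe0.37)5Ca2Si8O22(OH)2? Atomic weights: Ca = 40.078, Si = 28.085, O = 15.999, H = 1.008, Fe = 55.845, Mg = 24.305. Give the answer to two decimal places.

M((Mg0.63Fe0.37)5Ca2Si8O22(OH)2) = 870.702 g/mol.
Si contributes 8 × 28.085 = 224.680 g per mole.
224.680/870.702 = 0.2580 → 25.80%.

25.80 mass %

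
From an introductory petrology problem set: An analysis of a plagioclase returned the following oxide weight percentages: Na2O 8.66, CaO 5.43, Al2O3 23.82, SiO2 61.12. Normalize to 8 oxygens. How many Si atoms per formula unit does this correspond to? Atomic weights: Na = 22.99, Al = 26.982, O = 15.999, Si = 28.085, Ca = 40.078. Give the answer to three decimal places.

2.738 Si apfu

8.66 wt% Na2O ÷ 61.979 g/mol = 0.13972 mol, giving 0.27944 Na and 0.13972 O.
5.43 wt% CaO ÷ 56.077 g/mol = 0.09683 mol, giving 0.09683 Ca and 0.09683 O.
23.82 wt% Al2O3 ÷ 101.961 g/mol = 0.23362 mol, giving 0.46724 Al and 0.70086 O.
61.12 wt% SiO2 ÷ 60.083 g/mol = 1.01726 mol, giving 1.01726 Si and 2.03452 O.
Oxygen sums to 2.97193; scaling by 8/2.97193 = 2.69185 puts the formula on 8 O.
Si: 1.01726 × 2.69185 = 2.738 atoms per formula unit.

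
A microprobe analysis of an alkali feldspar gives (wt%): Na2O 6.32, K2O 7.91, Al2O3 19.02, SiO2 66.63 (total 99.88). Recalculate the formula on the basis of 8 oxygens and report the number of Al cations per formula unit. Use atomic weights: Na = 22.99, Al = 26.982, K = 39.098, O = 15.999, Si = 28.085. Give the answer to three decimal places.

1.007 Al apfu

6.32 wt% Na2O ÷ 61.979 g/mol = 0.10197 mol, giving 0.20394 Na and 0.10197 O.
7.91 wt% K2O ÷ 94.195 g/mol = 0.08397 mol, giving 0.16794 K and 0.08397 O.
19.02 wt% Al2O3 ÷ 101.961 g/mol = 0.18654 mol, giving 0.37308 Al and 0.55962 O.
66.63 wt% SiO2 ÷ 60.083 g/mol = 1.10897 mol, giving 1.10897 Si and 2.21794 O.
Oxygen sums to 2.96350; scaling by 8/2.96350 = 2.69951 puts the formula on 8 O.
Al: 0.37308 × 2.69951 = 1.007 atoms per formula unit.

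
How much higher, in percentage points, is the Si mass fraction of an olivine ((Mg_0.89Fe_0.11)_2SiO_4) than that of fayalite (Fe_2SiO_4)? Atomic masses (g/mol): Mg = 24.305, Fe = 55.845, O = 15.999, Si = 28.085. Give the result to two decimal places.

M((Mg_0.89Fe_0.11)_2SiO_4) = 147.630 g/mol, so wt% Si = 28.085/147.630 × 100 = 19.02%.
M(Fe_2SiO_4) = 203.771 g/mol, so wt% Si = 28.085/203.771 × 100 = 13.78%.
19.02 − 13.78 = 5.24 pp.

5.24 percentage points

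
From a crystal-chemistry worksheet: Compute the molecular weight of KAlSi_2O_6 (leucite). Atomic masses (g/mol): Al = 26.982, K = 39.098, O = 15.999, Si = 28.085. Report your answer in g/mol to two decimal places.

The formula mass is the sum 1*39.098 + 1*26.982 + 2*28.085 + 6*15.999.

218.24 g/mol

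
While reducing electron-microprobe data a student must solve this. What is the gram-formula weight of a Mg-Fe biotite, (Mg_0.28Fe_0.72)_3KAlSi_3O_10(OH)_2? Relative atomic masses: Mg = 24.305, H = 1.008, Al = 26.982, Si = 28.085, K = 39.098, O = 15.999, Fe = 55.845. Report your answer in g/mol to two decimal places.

485.38 g/mol

Mg: 0.84 × 24.305 = 20.4162
Fe: 2.16 × 55.845 = 120.6252
K: 1 × 39.098 = 39.0980
Al: 1 × 26.982 = 26.9820
Si: 3 × 28.085 = 84.2550
O: 12 × 15.999 = 191.9880
H: 2 × 1.008 = 2.0160
Summing the contributions gives the formula mass.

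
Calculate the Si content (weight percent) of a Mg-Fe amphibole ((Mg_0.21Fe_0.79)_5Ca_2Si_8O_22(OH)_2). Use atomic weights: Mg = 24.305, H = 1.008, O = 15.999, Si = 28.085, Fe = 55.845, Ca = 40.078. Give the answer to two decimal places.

23.98 weight percent

M((Mg_0.21Fe_0.79)_5Ca_2Si_8O_22(OH)_2) = 936.936 g/mol.
Si contributes 8 × 28.085 = 224.680 g per mole.
224.680/936.936 = 0.2398 → 23.98%.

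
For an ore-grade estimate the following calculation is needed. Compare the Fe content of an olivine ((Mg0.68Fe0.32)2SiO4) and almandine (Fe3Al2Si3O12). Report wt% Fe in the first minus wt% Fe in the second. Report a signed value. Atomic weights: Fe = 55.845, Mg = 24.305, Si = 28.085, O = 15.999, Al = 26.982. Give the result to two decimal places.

First mineral: 35.741 g Fe in 160.877 g formula = 22.22 wt% Fe.
Second mineral: 167.535 g Fe in 497.742 g formula = 33.66 wt% Fe.
22.22% − 33.66% gives a difference of -11.44 percentage points.

-11.44 percentage points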